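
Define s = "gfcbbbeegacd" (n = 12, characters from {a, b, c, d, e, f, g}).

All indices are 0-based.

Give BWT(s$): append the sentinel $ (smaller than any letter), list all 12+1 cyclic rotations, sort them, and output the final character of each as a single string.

dgcbbfacbege$

rank  rotation       last
    0  $gfcbbbeegacd  d
    1  acd$gfcbbbeeg  g
    2  bbbeegacd$gfc  c
    3  bbeegacd$gfcb  b
    4  beegacd$gfcbb  b
    5  cbbbeegacd$gf  f
    6  cd$gfcbbbeega  a
    7  d$gfcbbbeegac  c
    8  eegacd$gfcbbb  b
    9  egacd$gfcbbbe  e
   10  fcbbbeegacd$g  g
   11  gacd$gfcbbbee  e
   12  gfcbbbeegacd$  $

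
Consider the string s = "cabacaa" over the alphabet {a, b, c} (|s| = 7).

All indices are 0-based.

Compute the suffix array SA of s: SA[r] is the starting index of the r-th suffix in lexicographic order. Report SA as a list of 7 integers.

rank→(start, suffix):
  0 → (6, 'a')
  1 → (5, 'aa')
  2 → (1, 'abacaa')
  3 → (3, 'acaa')
  4 → (2, 'bacaa')
  5 → (4, 'caa')
  6 → (0, 'cabacaa')

[6, 5, 1, 3, 2, 4, 0]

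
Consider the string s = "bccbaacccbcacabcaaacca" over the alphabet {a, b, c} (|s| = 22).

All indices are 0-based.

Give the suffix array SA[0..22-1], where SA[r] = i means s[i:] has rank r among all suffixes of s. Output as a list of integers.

[21, 16, 17, 4, 13, 11, 18, 5, 3, 14, 9, 0, 20, 15, 12, 10, 2, 8, 19, 1, 7, 6]

sorted suffixes:
  #0 SA[0]=21  'a'
  #1 SA[1]=16  'aaacca'
  #2 SA[2]=17  'aacca'
  #3 SA[3]=4  'aacccbcacabcaaacca'
  #4 SA[4]=13  'abcaaacca'
  #5 SA[5]=11  'acabcaaacca'
  #6 SA[6]=18  'acca'
  #7 SA[7]=5  'acccbcacabcaaacca'
  #8 SA[8]=3  'baacccbcacabcaaacca'
  #9 SA[9]=14  'bcaaacca'
  #10 SA[10]=9  'bcacabcaaacca'
  #11 SA[11]=0  'bccbaacccbcacabcaaacca'
  #12 SA[12]=20  'ca'
  #13 SA[13]=15  'caaacca'
  #14 SA[14]=12  'cabcaaacca'
  #15 SA[15]=10  'cacabcaaacca'
  #16 SA[16]=2  'cbaacccbcacabcaaacca'
  #17 SA[17]=8  'cbcacabcaaacca'
  #18 SA[18]=19  'cca'
  #19 SA[19]=1  'ccbaacccbcacabcaaacca'
  #20 SA[20]=7  'ccbcacabcaaacca'
  #21 SA[21]=6  'cccbcacabcaaacca'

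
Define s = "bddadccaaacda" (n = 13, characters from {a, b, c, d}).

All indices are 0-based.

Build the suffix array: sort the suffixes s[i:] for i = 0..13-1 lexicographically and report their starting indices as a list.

[12, 7, 8, 9, 3, 0, 6, 5, 10, 11, 2, 4, 1]

rank→(start, suffix):
  0 → (12, 'a')
  1 → (7, 'aaacda')
  2 → (8, 'aacda')
  3 → (9, 'acda')
  4 → (3, 'adccaaacda')
  5 → (0, 'bddadccaaacda')
  6 → (6, 'caaacda')
  7 → (5, 'ccaaacda')
  8 → (10, 'cda')
  9 → (11, 'da')
  10 → (2, 'dadccaaacda')
  11 → (4, 'dccaaacda')
  12 → (1, 'ddadccaaacda')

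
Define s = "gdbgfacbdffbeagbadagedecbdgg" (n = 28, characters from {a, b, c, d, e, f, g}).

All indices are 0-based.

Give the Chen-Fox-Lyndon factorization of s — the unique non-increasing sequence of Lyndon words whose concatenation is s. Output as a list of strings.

emit factor 1: 'g' (i=0, period=1)
emit factor 2: 'd' (i=1, period=1)
emit factor 3: 'bgf' (i=2, period=3)
emit factor 4: 'acbdffbeagbadagedecbdgg' (i=5, period=23)

["g", "d", "bgf", "acbdffbeagbadagedecbdgg"]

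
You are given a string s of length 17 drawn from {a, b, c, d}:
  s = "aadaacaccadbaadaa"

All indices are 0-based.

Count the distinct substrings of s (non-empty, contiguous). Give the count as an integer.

126

rank | idx | suffix
   0 |  16 | a
   1 |  15 | aa
   2 |   3 | aacaccadbaadaa
   3 |  12 | aadaa
   4 |   0 | aadaacaccadbaadaa
   5 |   4 | acaccadbaadaa
   6 |   6 | accadbaadaa
   7 |  13 | adaa
   8 |   1 | adaacaccadbaadaa
   9 |   9 | adbaadaa
  10 |  11 | baadaa
  11 |   5 | caccadbaadaa
  12 |   8 | cadbaadaa
  13 |   7 | ccadbaadaa
  14 |  14 | daa
  15 |   2 | daacaccadbaadaa
  16 |  10 | dbaadaa

SA = [16, 15, 3, 12, 0, 4, 6, 13, 1, 9, 11, 5, 8, 7, 14, 2, 10]
rank  pair      lcp
   1  s[16:],s[15:]  1  'a'
   2  s[15:],s[3:]  2  'aa'
   3  s[3:],s[12:]  2  'aa'
   4  s[12:],s[0:]  5  'aadaa'
   5  s[0:],s[4:]  1  'a'
   6  s[4:],s[6:]  2  'ac'
   7  s[6:],s[13:]  1  'a'
   8  s[13:],s[1:]  4  'adaa'
   9  s[1:],s[9:]  2  'ad'
  10  s[9:],s[11:]  0  ''
  11  s[11:],s[5:]  0  ''
  12  s[5:],s[8:]  2  'ca'
  13  s[8:],s[7:]  1  'c'
  14  s[7:],s[14:]  0  ''
  15  s[14:],s[2:]  3  'daa'
  16  s[2:],s[10:]  1  'd'

n(n+1)/2 = 17·18/2 = 153
Σ LCP = 0 + 1 + 2 + 2 + 5 + 1 + 2 + 1 + 4 + 2 + 0 + 0 + 2 + 1 + 0 + 3 + 1 = 27
distinct = 153 − 27 = 126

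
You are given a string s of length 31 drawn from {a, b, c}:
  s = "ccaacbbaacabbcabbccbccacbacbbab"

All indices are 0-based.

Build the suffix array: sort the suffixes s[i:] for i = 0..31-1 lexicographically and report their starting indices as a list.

[7, 2, 29, 10, 14, 8, 22, 3, 25, 30, 6, 28, 24, 5, 27, 11, 15, 12, 19, 16, 1, 9, 13, 21, 23, 4, 26, 18, 0, 20, 17]

sorted suffixes:
  #0 SA[0]=7  'aacabbcabbccbccacbacbbab'
  #1 SA[1]=2  'aacbbaacabbcabbccbccacbacbbab'
  #2 SA[2]=29  'ab'
  #3 SA[3]=10  'abbcabbccbccacbacbbab'
  #4 SA[4]=14  'abbccbccacbacbbab'
  #5 SA[5]=8  'acabbcabbccbccacbacbbab'
  #6 SA[6]=22  'acbacbbab'
  #7 SA[7]=3  'acbbaacabbcabbccbccacbacbbab'
  #8 SA[8]=25  'acbbab'
  #9 SA[9]=30  'b'
  #10 SA[10]=6  'baacabbcabbccbccacbacbbab'
  #11 SA[11]=28  'bab'
  #12 SA[12]=24  'bacbbab'
  #13 SA[13]=5  'bbaacabbcabbccbccacbacbbab'
  #14 SA[14]=27  'bbab'
  #15 SA[15]=11  'bbcabbccbccacbacbbab'
  #16 SA[16]=15  'bbccbccacbacbbab'
  #17 SA[17]=12  'bcabbccbccacbacbbab'
  #18 SA[18]=19  'bccacbacbbab'
  #19 SA[19]=16  'bccbccacbacbbab'
  #20 SA[20]=1  'caacbbaacabbcabbccbccacbacbbab'
  #21 SA[21]=9  'cabbcabbccbccacbacbbab'
  #22 SA[22]=13  'cabbccbccacbacbbab'
  #23 SA[23]=21  'cacbacbbab'
  #24 SA[24]=23  'cbacbbab'
  #25 SA[25]=4  'cbbaacabbcabbccbccacbacbbab'
  #26 SA[26]=26  'cbbab'
  #27 SA[27]=18  'cbccacbacbbab'
  #28 SA[28]=0  'ccaacbbaacabbcabbccbccacbacbbab'
  #29 SA[29]=20  'ccacbacbbab'
  #30 SA[30]=17  'ccbccacbacbbab'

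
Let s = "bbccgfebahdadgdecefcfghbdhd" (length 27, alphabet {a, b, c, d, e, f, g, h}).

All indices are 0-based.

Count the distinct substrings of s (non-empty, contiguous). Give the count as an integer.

rank | idx | suffix
   0 |  11 | adgdecefcfghbdhd
   1 |   8 | ahdadgdecefcfghbdhd
   2 |   7 | bahdadgdecefcfghbdhd
   3 |   0 | bbccgfebahdadgdecefcfghbdhd
   4 |   1 | bccgfebahdadgdecefcfghbdhd
   5 |  23 | bdhd
   6 |   2 | ccgfebahdadgdecefcfghbdhd
   7 |  16 | cefcfghbdhd
   8 |  19 | cfghbdhd
   9 |   3 | cgfebahdadgdecefcfghbdhd
  10 |  26 | d
  11 |  10 | dadgdecefcfghbdhd
  12 |  14 | decefcfghbdhd
  13 |  12 | dgdecefcfghbdhd
  14 |  24 | dhd
  15 |   6 | ebahdadgdecefcfghbdhd
  16 |  15 | ecefcfghbdhd
  17 |  17 | efcfghbdhd
  18 |  18 | fcfghbdhd
  19 |   5 | febahdadgdecefcfghbdhd
  20 |  20 | fghbdhd
  21 |  13 | gdecefcfghbdhd
  22 |   4 | gfebahdadgdecefcfghbdhd
  23 |  21 | ghbdhd
  24 |  22 | hbdhd
  25 |  25 | hd
  26 |   9 | hdadgdecefcfghbdhd

SA = [11, 8, 7, 0, 1, 23, 2, 16, 19, 3, 26, 10, 14, 12, 24, 6, 15, 17, 18, 5, 20, 13, 4, 21, 22, 25, 9]
rank  pair      lcp
   1  s[11:],s[8:]  1  'a'
   2  s[8:],s[7:]  0  ''
   3  s[7:],s[0:]  1  'b'
   4  s[0:],s[1:]  1  'b'
   5  s[1:],s[23:]  1  'b'
   6  s[23:],s[2:]  0  ''
   7  s[2:],s[16:]  1  'c'
   8  s[16:],s[19:]  1  'c'
   9  s[19:],s[3:]  1  'c'
  10  s[3:],s[26:]  0  ''
  11  s[26:],s[10:]  1  'd'
  12  s[10:],s[14:]  1  'd'
  13  s[14:],s[12:]  1  'd'
  14  s[12:],s[24:]  1  'd'
  15  s[24:],s[6:]  0  ''
  16  s[6:],s[15:]  1  'e'
  17  s[15:],s[17:]  1  'e'
  18  s[17:],s[18:]  0  ''
  19  s[18:],s[5:]  1  'f'
  20  s[5:],s[20:]  1  'f'
  21  s[20:],s[13:]  0  ''
  22  s[13:],s[4:]  1  'g'
  23  s[4:],s[21:]  1  'g'
  24  s[21:],s[22:]  0  ''
  25  s[22:],s[25:]  1  'h'
  26  s[25:],s[9:]  2  'hd'

n(n+1)/2 = 27·28/2 = 378
Σ LCP = 0 + 1 + 0 + 1 + 1 + 1 + 0 + 1 + 1 + 1 + 0 + 1 + 1 + 1 + 1 + 0 + 1 + 1 + 0 + 1 + 1 + 0 + 1 + 1 + 0 + 1 + 2 = 20
distinct = 378 − 20 = 358

358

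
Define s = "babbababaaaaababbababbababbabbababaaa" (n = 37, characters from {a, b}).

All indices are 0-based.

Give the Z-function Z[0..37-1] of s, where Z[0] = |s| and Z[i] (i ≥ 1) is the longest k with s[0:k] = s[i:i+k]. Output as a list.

[37, 0, 1, 3, 0, 3, 0, 2, 0, 0, 0, 0, 0, 8, 0, 1, 3, 0, 8, 0, 1, 3, 0, 6, 0, 1, 11, 0, 1, 3, 0, 3, 0, 2, 0, 0, 0]

Z[0]=37
i=1: i≥r, start 0; Z[1]=0
i=2: i≥r, start 0; Z[2]=1 extend→box=[2,3)
i=3: i≥r, start 0; Z[3]=3 extend→box=[3,6)
i=4: min(r-i=2, Z[1]=0)=0; Z[4]=0
i=5: min(r-i=1, Z[2]=1)=1; Z[5]=3 extend→box=[5,8)
i=6: min(r-i=2, Z[1]=0)=0; Z[6]=0
i=7: min(r-i=1, Z[2]=1)=1; Z[7]=2 extend→box=[7,9)
i=8: min(r-i=1, Z[1]=0)=0; Z[8]=0
i=9: i≥r, start 0; Z[9]=0
i=10: i≥r, start 0; Z[10]=0
i=11: i≥r, start 0; Z[11]=0
i=12: i≥r, start 0; Z[12]=0
i=13: i≥r, start 0; Z[13]=8 extend→box=[13,21)
i=14: min(r-i=7, Z[1]=0)=0; Z[14]=0
i=15: min(r-i=6, Z[2]=1)=1; Z[15]=1
i=16: min(r-i=5, Z[3]=3)=3; Z[16]=3
i=17: min(r-i=4, Z[4]=0)=0; Z[17]=0
i=18: min(r-i=3, Z[5]=3)=3; Z[18]=8 extend→box=[18,26)
i=19: min(r-i=7, Z[1]=0)=0; Z[19]=0
i=20: min(r-i=6, Z[2]=1)=1; Z[20]=1
i=21: min(r-i=5, Z[3]=3)=3; Z[21]=3
i=22: min(r-i=4, Z[4]=0)=0; Z[22]=0
i=23: min(r-i=3, Z[5]=3)=3; Z[23]=6 extend→box=[23,29)
i=24: min(r-i=5, Z[1]=0)=0; Z[24]=0
i=25: min(r-i=4, Z[2]=1)=1; Z[25]=1
i=26: min(r-i=3, Z[3]=3)=3; Z[26]=11 extend→box=[26,37)
i=27: min(r-i=10, Z[1]=0)=0; Z[27]=0
i=28: min(r-i=9, Z[2]=1)=1; Z[28]=1
i=29: min(r-i=8, Z[3]=3)=3; Z[29]=3
i=30: min(r-i=7, Z[4]=0)=0; Z[30]=0
i=31: min(r-i=6, Z[5]=3)=3; Z[31]=3
i=32: min(r-i=5, Z[6]=0)=0; Z[32]=0
i=33: min(r-i=4, Z[7]=2)=2; Z[33]=2
i=34: min(r-i=3, Z[8]=0)=0; Z[34]=0
i=35: min(r-i=2, Z[9]=0)=0; Z[35]=0
i=36: min(r-i=1, Z[10]=0)=0; Z[36]=0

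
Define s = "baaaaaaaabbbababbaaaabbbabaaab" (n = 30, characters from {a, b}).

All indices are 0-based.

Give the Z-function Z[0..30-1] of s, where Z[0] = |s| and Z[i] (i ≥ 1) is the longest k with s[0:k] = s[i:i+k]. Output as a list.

Z[0]=30
i=1: i≥r, start 0; Z[1]=0
i=2: i≥r, start 0; Z[2]=0
i=3: i≥r, start 0; Z[3]=0
i=4: i≥r, start 0; Z[4]=0
i=5: i≥r, start 0; Z[5]=0
i=6: i≥r, start 0; Z[6]=0
i=7: i≥r, start 0; Z[7]=0
i=8: i≥r, start 0; Z[8]=0
i=9: i≥r, start 0; Z[9]=1 scan→box=[9,10)
i=10: i≥r, start 0; Z[10]=1 scan→box=[10,11)
i=11: i≥r, start 0; Z[11]=2 scan→box=[11,13)
i=12: min(r-i=1, Z[1]=0)=0; Z[12]=0
i=13: i≥r, start 0; Z[13]=2 scan→box=[13,15)
i=14: min(r-i=1, Z[1]=0)=0; Z[14]=0
i=15: i≥r, start 0; Z[15]=1 scan→box=[15,16)
i=16: i≥r, start 0; Z[16]=5 scan→box=[16,21)
i=17: min(r-i=4, Z[1]=0)=0; Z[17]=0
i=18: min(r-i=3, Z[2]=0)=0; Z[18]=0
i=19: min(r-i=2, Z[3]=0)=0; Z[19]=0
i=20: min(r-i=1, Z[4]=0)=0; Z[20]=0
i=21: i≥r, start 0; Z[21]=1 scan→box=[21,22)
i=22: i≥r, start 0; Z[22]=1 scan→box=[22,23)
i=23: i≥r, start 0; Z[23]=2 scan→box=[23,25)
i=24: min(r-i=1, Z[1]=0)=0; Z[24]=0
i=25: i≥r, start 0; Z[25]=4 scan→box=[25,29)
i=26: min(r-i=3, Z[1]=0)=0; Z[26]=0
i=27: min(r-i=2, Z[2]=0)=0; Z[27]=0
i=28: min(r-i=1, Z[3]=0)=0; Z[28]=0
i=29: i≥r, start 0; Z[29]=1 scan→box=[29,30)

[30, 0, 0, 0, 0, 0, 0, 0, 0, 1, 1, 2, 0, 2, 0, 1, 5, 0, 0, 0, 0, 1, 1, 2, 0, 4, 0, 0, 0, 1]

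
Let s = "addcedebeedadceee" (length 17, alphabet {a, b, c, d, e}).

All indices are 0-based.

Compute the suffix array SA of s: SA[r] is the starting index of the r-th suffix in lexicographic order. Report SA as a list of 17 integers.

rank→(start, suffix):
  0 → (11, 'adceee')
  1 → (0, 'addcedebeedadceee')
  2 → (7, 'beedadceee')
  3 → (3, 'cedebeedadceee')
  4 → (13, 'ceee')
  5 → (10, 'dadceee')
  6 → (2, 'dcedebeedadceee')
  7 → (12, 'dceee')
  8 → (1, 'ddcedebeedadceee')
  9 → (5, 'debeedadceee')
  10 → (16, 'e')
  11 → (6, 'ebeedadceee')
  12 → (9, 'edadceee')
  13 → (4, 'edebeedadceee')
  14 → (15, 'ee')
  15 → (8, 'eedadceee')
  16 → (14, 'eee')

[11, 0, 7, 3, 13, 10, 2, 12, 1, 5, 16, 6, 9, 4, 15, 8, 14]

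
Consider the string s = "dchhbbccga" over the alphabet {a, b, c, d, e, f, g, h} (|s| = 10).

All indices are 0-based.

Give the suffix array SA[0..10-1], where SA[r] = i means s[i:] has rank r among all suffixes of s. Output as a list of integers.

sorted suffixes:
  #0 SA[0]=9  'a'
  #1 SA[1]=4  'bbccga'
  #2 SA[2]=5  'bccga'
  #3 SA[3]=6  'ccga'
  #4 SA[4]=7  'cga'
  #5 SA[5]=1  'chhbbccga'
  #6 SA[6]=0  'dchhbbccga'
  #7 SA[7]=8  'ga'
  #8 SA[8]=3  'hbbccga'
  #9 SA[9]=2  'hhbbccga'

[9, 4, 5, 6, 7, 1, 0, 8, 3, 2]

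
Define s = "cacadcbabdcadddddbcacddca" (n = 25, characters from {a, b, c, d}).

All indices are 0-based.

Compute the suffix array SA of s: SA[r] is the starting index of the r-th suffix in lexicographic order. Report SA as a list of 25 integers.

[24, 7, 1, 19, 3, 11, 6, 17, 8, 23, 0, 18, 2, 10, 5, 20, 16, 22, 9, 4, 15, 21, 14, 13, 12]

rank→(start, suffix):
  0 → (24, 'a')
  1 → (7, 'abdcadddddbcacddca')
  2 → (1, 'acadcbabdcadddddbcacddca')
  3 → (19, 'acddca')
  4 → (3, 'adcbabdcadddddbcacddca')
  5 → (11, 'adddddbcacddca')
  6 → (6, 'babdcadddddbcacddca')
  7 → (17, 'bcacddca')
  8 → (8, 'bdcadddddbcacddca')
  9 → (23, 'ca')
  10 → (0, 'cacadcbabdcadddddbcacddca')
  11 → (18, 'cacddca')
  12 → (2, 'cadcbabdcadddddbcacddca')
  13 → (10, 'cadddddbcacddca')
  14 → (5, 'cbabdcadddddbcacddca')
  15 → (20, 'cddca')
  16 → (16, 'dbcacddca')
  17 → (22, 'dca')
  18 → (9, 'dcadddddbcacddca')
  19 → (4, 'dcbabdcadddddbcacddca')
  20 → (15, 'ddbcacddca')
  21 → (21, 'ddca')
  22 → (14, 'dddbcacddca')
  23 → (13, 'ddddbcacddca')
  24 → (12, 'dddddbcacddca')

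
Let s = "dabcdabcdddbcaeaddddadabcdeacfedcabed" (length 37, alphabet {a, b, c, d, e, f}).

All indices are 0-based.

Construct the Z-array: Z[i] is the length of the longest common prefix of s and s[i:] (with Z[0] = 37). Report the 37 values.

Z[0]=37
i=1: i≥r, start 0; Z[1]=0
i=2: i≥r, start 0; Z[2]=0
i=3: i≥r, start 0; Z[3]=0
i=4: i≥r, start 0; Z[4]=5 scan→box=[4,9)
i=5: min(r-i=4, Z[1]=0)=0; Z[5]=0
i=6: min(r-i=3, Z[2]=0)=0; Z[6]=0
i=7: min(r-i=2, Z[3]=0)=0; Z[7]=0
i=8: min(r-i=1, Z[4]=5)=1; Z[8]=1
i=9: i≥r, start 0; Z[9]=1 scan→box=[9,10)
i=10: i≥r, start 0; Z[10]=1 scan→box=[10,11)
i=11: i≥r, start 0; Z[11]=0
i=12: i≥r, start 0; Z[12]=0
i=13: i≥r, start 0; Z[13]=0
i=14: i≥r, start 0; Z[14]=0
i=15: i≥r, start 0; Z[15]=0
i=16: i≥r, start 0; Z[16]=1 scan→box=[16,17)
i=17: i≥r, start 0; Z[17]=1 scan→box=[17,18)
i=18: i≥r, start 0; Z[18]=1 scan→box=[18,19)
i=19: i≥r, start 0; Z[19]=2 scan→box=[19,21)
i=20: min(r-i=1, Z[1]=0)=0; Z[20]=0
i=21: i≥r, start 0; Z[21]=5 scan→box=[21,26)
i=22: min(r-i=4, Z[1]=0)=0; Z[22]=0
i=23: min(r-i=3, Z[2]=0)=0; Z[23]=0
i=24: min(r-i=2, Z[3]=0)=0; Z[24]=0
i=25: min(r-i=1, Z[4]=5)=1; Z[25]=1
i=26: i≥r, start 0; Z[26]=0
i=27: i≥r, start 0; Z[27]=0
i=28: i≥r, start 0; Z[28]=0
i=29: i≥r, start 0; Z[29]=0
i=30: i≥r, start 0; Z[30]=0
i=31: i≥r, start 0; Z[31]=1 scan→box=[31,32)
i=32: i≥r, start 0; Z[32]=0
i=33: i≥r, start 0; Z[33]=0
i=34: i≥r, start 0; Z[34]=0
i=35: i≥r, start 0; Z[35]=0
i=36: i≥r, start 0; Z[36]=1 scan→box=[36,37)

[37, 0, 0, 0, 5, 0, 0, 0, 1, 1, 1, 0, 0, 0, 0, 0, 1, 1, 1, 2, 0, 5, 0, 0, 0, 1, 0, 0, 0, 0, 0, 1, 0, 0, 0, 0, 1]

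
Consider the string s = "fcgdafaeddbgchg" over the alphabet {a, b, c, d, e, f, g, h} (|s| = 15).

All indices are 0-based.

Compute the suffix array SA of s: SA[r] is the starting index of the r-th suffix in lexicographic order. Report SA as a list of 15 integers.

[6, 4, 10, 1, 12, 3, 9, 8, 7, 5, 0, 14, 11, 2, 13]

rank→(start, suffix):
  0 → (6, 'aeddbgchg')
  1 → (4, 'afaeddbgchg')
  2 → (10, 'bgchg')
  3 → (1, 'cgdafaeddbgchg')
  4 → (12, 'chg')
  5 → (3, 'dafaeddbgchg')
  6 → (9, 'dbgchg')
  7 → (8, 'ddbgchg')
  8 → (7, 'eddbgchg')
  9 → (5, 'faeddbgchg')
  10 → (0, 'fcgdafaeddbgchg')
  11 → (14, 'g')
  12 → (11, 'gchg')
  13 → (2, 'gdafaeddbgchg')
  14 → (13, 'hg')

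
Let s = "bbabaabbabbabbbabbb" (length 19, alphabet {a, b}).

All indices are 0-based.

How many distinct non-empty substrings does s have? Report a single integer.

sorted suffixes:
  #0 SA[0]=4  'aabbabbabbbabbb'
  #1 SA[1]=2  'abaabbabbabbbabbb'
  #2 SA[2]=5  'abbabbabbbabbb'
  #3 SA[3]=8  'abbabbbabbb'
  #4 SA[4]=15  'abbb'
  #5 SA[5]=11  'abbbabbb'
  #6 SA[6]=18  'b'
  #7 SA[7]=3  'baabbabbabbbabbb'
  #8 SA[8]=1  'babaabbabbabbbabbb'
  #9 SA[9]=7  'babbabbbabbb'
  #10 SA[10]=14  'babbb'
  #11 SA[11]=10  'babbbabbb'
  #12 SA[12]=17  'bb'
  #13 SA[13]=0  'bbabaabbabbabbbabbb'
  #14 SA[14]=6  'bbabbabbbabbb'
  #15 SA[15]=13  'bbabbb'
  #16 SA[16]=9  'bbabbbabbb'
  #17 SA[17]=16  'bbb'
  #18 SA[18]=12  'bbbabbb'

SA = [4, 2, 5, 8, 15, 11, 18, 3, 1, 7, 14, 10, 17, 0, 6, 13, 9, 16, 12]
rank  pair      lcp
   1  s[4:],s[2:]  1  'a'
   2  s[2:],s[5:]  2  'ab'
   3  s[5:],s[8:]  6  'abbabb'
   4  s[8:],s[15:]  3  'abb'
   5  s[15:],s[11:]  4  'abbb'
   6  s[11:],s[18:]  0  ''
   7  s[18:],s[3:]  1  'b'
   8  s[3:],s[1:]  2  'ba'
   9  s[1:],s[7:]  3  'bab'
  10  s[7:],s[14:]  4  'babb'
  11  s[14:],s[10:]  5  'babbb'
  12  s[10:],s[17:]  1  'b'
  13  s[17:],s[0:]  2  'bb'
  14  s[0:],s[6:]  4  'bbab'
  15  s[6:],s[13:]  5  'bbabb'
  16  s[13:],s[9:]  6  'bbabbb'
  17  s[9:],s[16:]  2  'bb'
  18  s[16:],s[12:]  3  'bbb'

n(n+1)/2 = 19·20/2 = 190
Σ LCP = 0 + 1 + 2 + 6 + 3 + 4 + 0 + 1 + 2 + 3 + 4 + 5 + 1 + 2 + 4 + 5 + 6 + 2 + 3 = 54
distinct = 190 − 54 = 136

136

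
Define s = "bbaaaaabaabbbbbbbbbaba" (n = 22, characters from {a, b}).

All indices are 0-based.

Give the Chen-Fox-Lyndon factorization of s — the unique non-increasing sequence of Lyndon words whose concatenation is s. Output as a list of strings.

emit factor 1: 'b' (i=0, period=1)
emit factor 2: 'b' (i=1, period=1)
emit factor 3: 'aaaaabaabbbbbbbbbab' (i=2, period=19)
emit factor 4: 'a' (i=21, period=1)

["b", "b", "aaaaabaabbbbbbbbbab", "a"]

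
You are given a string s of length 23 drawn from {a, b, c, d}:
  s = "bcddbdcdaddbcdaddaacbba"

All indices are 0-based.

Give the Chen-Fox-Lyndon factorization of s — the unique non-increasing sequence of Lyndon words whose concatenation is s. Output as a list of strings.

["bcddbdcd", "addbcd", "add", "aacbb", "a"]

emit factor 1: 'bcddbdcd' (i=0, period=8)
emit factor 2: 'addbcd' (i=8, period=6)
emit factor 3: 'add' (i=14, period=3)
emit factor 4: 'aacbb' (i=17, period=5)
emit factor 5: 'a' (i=22, period=1)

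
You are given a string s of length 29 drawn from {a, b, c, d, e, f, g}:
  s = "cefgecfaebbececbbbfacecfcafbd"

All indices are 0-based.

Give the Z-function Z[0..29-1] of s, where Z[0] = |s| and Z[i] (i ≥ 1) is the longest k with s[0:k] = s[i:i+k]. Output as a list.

Z[0]=29
i=1: i≥r, start 0; Z[1]=0
i=2: i≥r, start 0; Z[2]=0
i=3: i≥r, start 0; Z[3]=0
i=4: i≥r, start 0; Z[4]=0
i=5: i≥r, start 0; Z[5]=1 extend→box=[5,6)
i=6: i≥r, start 0; Z[6]=0
i=7: i≥r, start 0; Z[7]=0
i=8: i≥r, start 0; Z[8]=0
i=9: i≥r, start 0; Z[9]=0
i=10: i≥r, start 0; Z[10]=0
i=11: i≥r, start 0; Z[11]=0
i=12: i≥r, start 0; Z[12]=2 extend→box=[12,14)
i=13: min(r-i=1, Z[1]=0)=0; Z[13]=0
i=14: i≥r, start 0; Z[14]=1 extend→box=[14,15)
i=15: i≥r, start 0; Z[15]=0
i=16: i≥r, start 0; Z[16]=0
i=17: i≥r, start 0; Z[17]=0
i=18: i≥r, start 0; Z[18]=0
i=19: i≥r, start 0; Z[19]=0
i=20: i≥r, start 0; Z[20]=2 extend→box=[20,22)
i=21: min(r-i=1, Z[1]=0)=0; Z[21]=0
i=22: i≥r, start 0; Z[22]=1 extend→box=[22,23)
i=23: i≥r, start 0; Z[23]=0
i=24: i≥r, start 0; Z[24]=1 extend→box=[24,25)
i=25: i≥r, start 0; Z[25]=0
i=26: i≥r, start 0; Z[26]=0
i=27: i≥r, start 0; Z[27]=0
i=28: i≥r, start 0; Z[28]=0

[29, 0, 0, 0, 0, 1, 0, 0, 0, 0, 0, 0, 2, 0, 1, 0, 0, 0, 0, 0, 2, 0, 1, 0, 1, 0, 0, 0, 0]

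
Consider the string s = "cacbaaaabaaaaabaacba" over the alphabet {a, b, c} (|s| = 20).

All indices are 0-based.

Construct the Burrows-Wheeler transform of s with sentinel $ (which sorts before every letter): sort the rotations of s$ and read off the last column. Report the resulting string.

rank  rotation               last
    0  $cacbaaaabaaaaabaacba  a
    1  a$cacbaaaabaaaaabaacb  b
    2  aaaaabaacba$cacbaaaab  b
    3  aaaabaaaaabaacba$cacb  b
    4  aaaabaacba$cacbaaaaba  a
    5  aaabaaaaabaacba$cacba  a
    6  aaabaacba$cacbaaaabaa  a
    7  aabaaaaabaacba$cacbaa  a
    8  aabaacba$cacbaaaabaaa  a
    9  aacba$cacbaaaabaaaaab  b
   10  abaaaaabaacba$cacbaaa  a
   11  abaacba$cacbaaaabaaaa  a
   12  acba$cacbaaaabaaaaaba  a
   13  acbaaaabaaaaabaacba$c  c
   14  ba$cacbaaaabaaaaabaac  c
   15  baaaaabaacba$cacbaaaa  a
   16  baaaabaaaaabaacba$cac  c
   17  baacba$cacbaaaabaaaaa  a
   18  cacbaaaabaaaaabaacba$  $
   19  cba$cacbaaaabaaaaabaa  a
   20  cbaaaabaaaaabaacba$ca  a

abbbaaaaabaaaccaca$aa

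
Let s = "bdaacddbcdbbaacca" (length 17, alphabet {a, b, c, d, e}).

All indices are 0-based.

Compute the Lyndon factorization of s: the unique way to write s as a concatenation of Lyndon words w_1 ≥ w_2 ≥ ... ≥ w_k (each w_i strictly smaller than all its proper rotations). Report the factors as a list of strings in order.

["bd", "aacddbcdbb", "aacc", "a"]

emit factor 1: 'bd' (i=0, period=2)
emit factor 2: 'aacddbcdbb' (i=2, period=10)
emit factor 3: 'aacc' (i=12, period=4)
emit factor 4: 'a' (i=16, period=1)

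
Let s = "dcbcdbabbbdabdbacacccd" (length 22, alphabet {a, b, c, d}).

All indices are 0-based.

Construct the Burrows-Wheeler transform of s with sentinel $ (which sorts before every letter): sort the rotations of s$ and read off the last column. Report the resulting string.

dbdbcddabcbaadaccbcbcb$

rank  rotation                 last
    0  $dcbcdbabbbdabdbacacccd  d
    1  abbbdabdbacacccd$dcbcdb  b
    2  abdbacacccd$dcbcdbabbbd  d
    3  acacccd$dcbcdbabbbdabdb  b
    4  acccd$dcbcdbabbbdabdbac  c
    5  babbbdabdbacacccd$dcbcd  d
    6  bacacccd$dcbcdbabbbdabd  d
    7  bbbdabdbacacccd$dcbcdba  a
    8  bbdabdbacacccd$dcbcdbab  b
    9  bcdbabbbdabdbacacccd$dc  c
   10  bdabdbacacccd$dcbcdbabb  b
   11  bdbacacccd$dcbcdbabbbda  a
   12  cacccd$dcbcdbabbbdabdba  a
   13  cbcdbabbbdabdbacacccd$d  d
   14  cccd$dcbcdbabbbdabdbaca  a
   15  ccd$dcbcdbabbbdabdbacac  c
   16  cd$dcbcdbabbbdabdbacacc  c
   17  cdbabbbdabdbacacccd$dcb  b
   18  d$dcbcdbabbbdabdbacaccc  c
   19  dabdbacacccd$dcbcdbabbb  b
   20  dbabbbdabdbacacccd$dcbc  c
   21  dbacacccd$dcbcdbabbbdab  b
   22  dcbcdbabbbdabdbacacccd$  $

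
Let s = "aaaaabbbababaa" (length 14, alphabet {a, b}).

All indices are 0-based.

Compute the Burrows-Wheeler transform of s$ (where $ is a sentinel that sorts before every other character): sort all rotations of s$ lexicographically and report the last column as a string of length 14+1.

aab$aaabbaaabba

rank  rotation         last
    0  $aaaaabbbababaa  a
    1  a$aaaaabbbababa  a
    2  aa$aaaaabbbabab  b
    3  aaaaabbbababaa$  $
    4  aaaabbbababaa$a  a
    5  aaabbbababaa$aa  a
    6  aabbbababaa$aaa  a
    7  abaa$aaaaabbbab  b
    8  ababaa$aaaaabbb  b
    9  abbbababaa$aaaa  a
   10  baa$aaaaabbbaba  a
   11  babaa$aaaaabbba  a
   12  bababaa$aaaaabb  b
   13  bbababaa$aaaaab  b
   14  bbbababaa$aaaaa  a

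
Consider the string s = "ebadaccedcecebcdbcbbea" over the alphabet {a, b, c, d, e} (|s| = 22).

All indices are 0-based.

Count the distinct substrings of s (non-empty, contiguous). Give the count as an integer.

rank | idx | suffix
   0 |  21 | a
   1 |   4 | accedcecebcdbcbbea
   2 |   2 | adaccedcecebcdbcbbea
   3 |   1 | badaccedcecebcdbcbbea
   4 |  18 | bbea
   5 |  16 | bcbbea
   6 |  13 | bcdbcbbea
   7 |  19 | bea
   8 |  17 | cbbea
   9 |   5 | ccedcecebcdbcbbea
  10 |  14 | cdbcbbea
  11 |  11 | cebcdbcbbea
  12 |   9 | cecebcdbcbbea
  13 |   6 | cedcecebcdbcbbea
  14 |   3 | daccedcecebcdbcbbea
  15 |  15 | dbcbbea
  16 |   8 | dcecebcdbcbbea
  17 |  20 | ea
  18 |   0 | ebadaccedcecebcdbcbbea
  19 |  12 | ebcdbcbbea
  20 |  10 | ecebcdbcbbea
  21 |   7 | edcecebcdbcbbea

SA = [21, 4, 2, 1, 18, 16, 13, 19, 17, 5, 14, 11, 9, 6, 3, 15, 8, 20, 0, 12, 10, 7]
[i] adj suffixes → lcp
  [1] 21/4 → 1 ('a')
  [2] 4/2 → 1 ('a')
  [3] 2/1 → 0 ('')
  [4] 1/18 → 1 ('b')
  [5] 18/16 → 1 ('b')
  [6] 16/13 → 2 ('bc')
  [7] 13/19 → 1 ('b')
  [8] 19/17 → 0 ('')
  [9] 17/5 → 1 ('c')
  [10] 5/14 → 1 ('c')
  [11] 14/11 → 1 ('c')
  [12] 11/9 → 2 ('ce')
  [13] 9/6 → 2 ('ce')
  [14] 6/3 → 0 ('')
  [15] 3/15 → 1 ('d')
  [16] 15/8 → 1 ('d')
  [17] 8/20 → 0 ('')
  [18] 20/0 → 1 ('e')
  [19] 0/12 → 2 ('eb')
  [20] 12/10 → 1 ('e')
  [21] 10/7 → 1 ('e')

n(n+1)/2 = 22·23/2 = 253
Σ LCP = 0 + 1 + 1 + 0 + 1 + 1 + 2 + 1 + 0 + 1 + 1 + 1 + 2 + 2 + 0 + 1 + 1 + 0 + 1 + 2 + 1 + 1 = 21
distinct = 253 − 21 = 232

232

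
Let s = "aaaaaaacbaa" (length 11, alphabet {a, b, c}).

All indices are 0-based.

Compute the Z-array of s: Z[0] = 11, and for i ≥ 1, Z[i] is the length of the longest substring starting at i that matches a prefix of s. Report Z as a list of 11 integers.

[11, 6, 5, 4, 3, 2, 1, 0, 0, 2, 1]

Z[0]=11
i=1: fresh scan; Z[1]=6 grow→box=[1,7)
i=2: min(r-i=5, Z[1]=6)=5; Z[2]=5
i=3: min(r-i=4, Z[2]=5)=4; Z[3]=4
i=4: min(r-i=3, Z[3]=4)=3; Z[4]=3
i=5: min(r-i=2, Z[4]=3)=2; Z[5]=2
i=6: min(r-i=1, Z[5]=2)=1; Z[6]=1
i=7: fresh scan; Z[7]=0
i=8: fresh scan; Z[8]=0
i=9: fresh scan; Z[9]=2 grow→box=[9,11)
i=10: min(r-i=1, Z[1]=6)=1; Z[10]=1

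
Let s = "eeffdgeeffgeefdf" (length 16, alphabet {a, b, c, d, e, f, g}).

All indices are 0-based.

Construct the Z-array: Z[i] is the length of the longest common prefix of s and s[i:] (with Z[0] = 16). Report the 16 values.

Z[0]=16
i=1: i≥r, start 0; Z[1]=1 scan→box=[1,2)
i=2: i≥r, start 0; Z[2]=0
i=3: i≥r, start 0; Z[3]=0
i=4: i≥r, start 0; Z[4]=0
i=5: i≥r, start 0; Z[5]=0
i=6: i≥r, start 0; Z[6]=4 scan→box=[6,10)
i=7: min(r-i=3, Z[1]=1)=1; Z[7]=1
i=8: min(r-i=2, Z[2]=0)=0; Z[8]=0
i=9: min(r-i=1, Z[3]=0)=0; Z[9]=0
i=10: i≥r, start 0; Z[10]=0
i=11: i≥r, start 0; Z[11]=3 scan→box=[11,14)
i=12: min(r-i=2, Z[1]=1)=1; Z[12]=1
i=13: min(r-i=1, Z[2]=0)=0; Z[13]=0
i=14: i≥r, start 0; Z[14]=0
i=15: i≥r, start 0; Z[15]=0

[16, 1, 0, 0, 0, 0, 4, 1, 0, 0, 0, 3, 1, 0, 0, 0]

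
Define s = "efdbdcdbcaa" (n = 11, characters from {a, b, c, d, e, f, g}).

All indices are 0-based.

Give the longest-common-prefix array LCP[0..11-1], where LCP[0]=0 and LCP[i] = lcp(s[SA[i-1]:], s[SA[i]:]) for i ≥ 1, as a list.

[0, 1, 0, 1, 0, 1, 0, 2, 1, 0, 0]

rank→(start, suffix):
  0 → (10, 'a')
  1 → (9, 'aa')
  2 → (7, 'bcaa')
  3 → (3, 'bdcdbcaa')
  4 → (8, 'caa')
  5 → (5, 'cdbcaa')
  6 → (6, 'dbcaa')
  7 → (2, 'dbdcdbcaa')
  8 → (4, 'dcdbcaa')
  9 → (0, 'efdbdcdbcaa')
  10 → (1, 'fdbdcdbcaa')

SA = [10, 9, 7, 3, 8, 5, 6, 2, 4, 0, 1]
[i] adj suffixes → lcp
  [1] 10/9 → 1 ('a')
  [2] 9/7 → 0 ('')
  [3] 7/3 → 1 ('b')
  [4] 3/8 → 0 ('')
  [5] 8/5 → 1 ('c')
  [6] 5/6 → 0 ('')
  [7] 6/2 → 2 ('db')
  [8] 2/4 → 1 ('d')
  [9] 4/0 → 0 ('')
  [10] 0/1 → 0 ('')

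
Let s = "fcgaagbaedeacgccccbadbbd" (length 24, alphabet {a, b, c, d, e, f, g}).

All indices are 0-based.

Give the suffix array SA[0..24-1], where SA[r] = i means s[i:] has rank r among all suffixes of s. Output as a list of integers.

[3, 11, 19, 7, 4, 18, 6, 21, 22, 17, 16, 15, 14, 1, 12, 23, 20, 9, 10, 8, 0, 2, 5, 13]

rank | idx | suffix
   0 |   3 | aagbaedeacgccccbadbbd
   1 |  11 | acgccccbadbbd
   2 |  19 | adbbd
   3 |   7 | aedeacgccccbadbbd
   4 |   4 | agbaedeacgccccbadbbd
   5 |  18 | badbbd
   6 |   6 | baedeacgccccbadbbd
   7 |  21 | bbd
   8 |  22 | bd
   9 |  17 | cbadbbd
  10 |  16 | ccbadbbd
  11 |  15 | cccbadbbd
  12 |  14 | ccccbadbbd
  13 |   1 | cgaagbaedeacgccccbadbbd
  14 |  12 | cgccccbadbbd
  15 |  23 | d
  16 |  20 | dbbd
  17 |   9 | deacgccccbadbbd
  18 |  10 | eacgccccbadbbd
  19 |   8 | edeacgccccbadbbd
  20 |   0 | fcgaagbaedeacgccccbadbbd
  21 |   2 | gaagbaedeacgccccbadbbd
  22 |   5 | gbaedeacgccccbadbbd
  23 |  13 | gccccbadbbd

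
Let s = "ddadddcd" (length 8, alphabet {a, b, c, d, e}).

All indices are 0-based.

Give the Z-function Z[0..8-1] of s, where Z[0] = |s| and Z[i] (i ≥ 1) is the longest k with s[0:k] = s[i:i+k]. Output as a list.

[8, 1, 0, 2, 2, 1, 0, 1]

Z[0]=8
i=1: outside box; Z[1]=1 grow→box=[1,2)
i=2: outside box; Z[2]=0
i=3: outside box; Z[3]=2 grow→box=[3,5)
i=4: min(r-i=1, Z[1]=1)=1; Z[4]=2 grow→box=[4,6)
i=5: min(r-i=1, Z[1]=1)=1; Z[5]=1
i=6: outside box; Z[6]=0
i=7: outside box; Z[7]=1 grow→box=[7,8)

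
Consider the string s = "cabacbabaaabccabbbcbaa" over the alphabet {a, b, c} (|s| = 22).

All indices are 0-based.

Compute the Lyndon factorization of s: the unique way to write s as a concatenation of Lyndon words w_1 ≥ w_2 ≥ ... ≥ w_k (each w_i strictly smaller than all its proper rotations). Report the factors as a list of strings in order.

emit factor 1: 'c' (i=0, period=1)
emit factor 2: 'abacb' (i=1, period=5)
emit factor 3: 'ab' (i=6, period=2)
emit factor 4: 'aaabccabbbcb' (i=8, period=12)
emit factor 5: 'a' (i=20, period=1)
emit factor 6: 'a' (i=21, period=1)

["c", "abacb", "ab", "aaabccabbbcb", "a", "a"]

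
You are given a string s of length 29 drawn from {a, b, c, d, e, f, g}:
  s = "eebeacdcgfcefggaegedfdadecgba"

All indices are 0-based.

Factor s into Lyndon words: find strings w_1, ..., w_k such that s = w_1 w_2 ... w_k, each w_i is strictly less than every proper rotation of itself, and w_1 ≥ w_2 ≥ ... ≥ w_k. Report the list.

["e", "e", "be", "acdcgfcefggaegedfdadecgb", "a"]

emit factor 1: 'e' (i=0, period=1)
emit factor 2: 'e' (i=1, period=1)
emit factor 3: 'be' (i=2, period=2)
emit factor 4: 'acdcgfcefggaegedfdadecgb' (i=4, period=24)
emit factor 5: 'a' (i=28, period=1)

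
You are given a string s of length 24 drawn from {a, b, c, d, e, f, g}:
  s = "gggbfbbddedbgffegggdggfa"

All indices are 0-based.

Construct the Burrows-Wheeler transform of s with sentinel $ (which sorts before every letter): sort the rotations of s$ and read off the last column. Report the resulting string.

rank  rotation                   last
    0  $gggbfbbddedbgffegggdggfa  a
    1  a$gggbfbbddedbgffegggdggf  f
    2  bbddedbgffegggdggfa$gggbf  f
    3  bddedbgffegggdggfa$gggbfb  b
    4  bfbbddedbgffegggdggfa$ggg  g
    5  bgffegggdggfa$gggbfbbdded  d
    6  dbgffegggdggfa$gggbfbbdde  e
    7  ddedbgffegggdggfa$gggbfbb  b
    8  dedbgffegggdggfa$gggbfbbd  d
    9  dggfa$gggbfbbddedbgffeggg  g
   10  edbgffegggdggfa$gggbfbbdd  d
   11  egggdggfa$gggbfbbddedbgff  f
   12  fa$gggbfbbddedbgffegggdgg  g
   13  fbbddedbgffegggdggfa$gggb  b
   14  fegggdggfa$gggbfbbddedbgf  f
   15  ffegggdggfa$gggbfbbddedbg  g
   16  gbfbbddedbgffegggdggfa$gg  g
   17  gdggfa$gggbfbbddedbgffegg  g
   18  gfa$gggbfbbddedbgffegggdg  g
   19  gffegggdggfa$gggbfbbddedb  b
   20  ggbfbbddedbgffegggdggfa$g  g
   21  ggdggfa$gggbfbbddedbgffeg  g
   22  ggfa$gggbfbbddedbgffegggd  d
   23  gggbfbbddedbgffegggdggfa$  $
   24  gggdggfa$gggbfbbddedbgffe  e

affbgdebdgdfgbfggggbggd$e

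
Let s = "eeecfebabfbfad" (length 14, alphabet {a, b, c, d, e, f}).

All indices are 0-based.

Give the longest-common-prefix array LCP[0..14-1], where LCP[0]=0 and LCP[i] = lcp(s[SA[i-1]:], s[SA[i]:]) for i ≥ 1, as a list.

[0, 1, 0, 1, 2, 0, 0, 0, 1, 1, 2, 0, 1, 1]

rank→(start, suffix):
  0 → (7, 'abfbfad')
  1 → (12, 'ad')
  2 → (6, 'babfbfad')
  3 → (10, 'bfad')
  4 → (8, 'bfbfad')
  5 → (3, 'cfebabfbfad')
  6 → (13, 'd')
  7 → (5, 'ebabfbfad')
  8 → (2, 'ecfebabfbfad')
  9 → (1, 'eecfebabfbfad')
  10 → (0, 'eeecfebabfbfad')
  11 → (11, 'fad')
  12 → (9, 'fbfad')
  13 → (4, 'febabfbfad')

SA = [7, 12, 6, 10, 8, 3, 13, 5, 2, 1, 0, 11, 9, 4]
[i] adj suffixes → lcp
  [1] 7/12 → 1 ('a')
  [2] 12/6 → 0 ('')
  [3] 6/10 → 1 ('b')
  [4] 10/8 → 2 ('bf')
  [5] 8/3 → 0 ('')
  [6] 3/13 → 0 ('')
  [7] 13/5 → 0 ('')
  [8] 5/2 → 1 ('e')
  [9] 2/1 → 1 ('e')
  [10] 1/0 → 2 ('ee')
  [11] 0/11 → 0 ('')
  [12] 11/9 → 1 ('f')
  [13] 9/4 → 1 ('f')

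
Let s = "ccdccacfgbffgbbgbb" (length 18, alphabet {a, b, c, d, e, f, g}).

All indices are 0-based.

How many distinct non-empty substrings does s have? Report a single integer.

152

rank | idx | suffix
   0 |   5 | acfgbffgbbgbb
   1 |  17 | b
   2 |  16 | bb
   3 |  13 | bbgbb
   4 |   9 | bffgbbgbb
   5 |  14 | bgbb
   6 |   4 | cacfgbffgbbgbb
   7 |   3 | ccacfgbffgbbgbb
   8 |   0 | ccdccacfgbffgbbgbb
   9 |   1 | cdccacfgbffgbbgbb
  10 |   6 | cfgbffgbbgbb
  11 |   2 | dccacfgbffgbbgbb
  12 |  10 | ffgbbgbb
  13 |  11 | fgbbgbb
  14 |   7 | fgbffgbbgbb
  15 |  15 | gbb
  16 |  12 | gbbgbb
  17 |   8 | gbffgbbgbb

SA = [5, 17, 16, 13, 9, 14, 4, 3, 0, 1, 6, 2, 10, 11, 7, 15, 12, 8]
i: (SA[i-1],SA[i]) lcp shared
  1: (5,17) 0 ''
  2: (17,16) 1 'b'
  3: (16,13) 2 'bb'
  4: (13,9) 1 'b'
  5: (9,14) 1 'b'
  6: (14,4) 0 ''
  7: (4,3) 1 'c'
  8: (3,0) 2 'cc'
  9: (0,1) 1 'c'
  10: (1,6) 1 'c'
  11: (6,2) 0 ''
  12: (2,10) 0 ''
  13: (10,11) 1 'f'
  14: (11,7) 3 'fgb'
  15: (7,15) 0 ''
  16: (15,12) 3 'gbb'
  17: (12,8) 2 'gb'

n(n+1)/2 = 18·19/2 = 171
Σ LCP = 0 + 0 + 1 + 2 + 1 + 1 + 0 + 1 + 2 + 1 + 1 + 0 + 0 + 1 + 3 + 0 + 3 + 2 = 19
distinct = 171 − 19 = 152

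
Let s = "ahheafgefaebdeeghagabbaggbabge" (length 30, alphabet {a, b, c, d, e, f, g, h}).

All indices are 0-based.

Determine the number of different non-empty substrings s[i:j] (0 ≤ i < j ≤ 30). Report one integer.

sorted suffixes:
  #0 SA[0]=19  'abbaggbabge'
  #1 SA[1]=26  'abge'
  #2 SA[2]=9  'aebdeeghagabbaggbabge'
  #3 SA[3]=4  'afgefaebdeeghagabbaggbabge'
  #4 SA[4]=17  'agabbaggbabge'
  #5 SA[5]=22  'aggbabge'
  #6 SA[6]=0  'ahheafgefaebdeeghagabbaggbabge'
  #7 SA[7]=25  'babge'
  #8 SA[8]=21  'baggbabge'
  #9 SA[9]=20  'bbaggbabge'
  #10 SA[10]=11  'bdeeghagabbaggbabge'
  #11 SA[11]=27  'bge'
  #12 SA[12]=12  'deeghagabbaggbabge'
  #13 SA[13]=29  'e'
  #14 SA[14]=3  'eafgefaebdeeghagabbaggbabge'
  #15 SA[15]=10  'ebdeeghagabbaggbabge'
  #16 SA[16]=13  'eeghagabbaggbabge'
  #17 SA[17]=7  'efaebdeeghagabbaggbabge'
  #18 SA[18]=14  'eghagabbaggbabge'
  #19 SA[19]=8  'faebdeeghagabbaggbabge'
  #20 SA[20]=5  'fgefaebdeeghagabbaggbabge'
  #21 SA[21]=18  'gabbaggbabge'
  #22 SA[22]=24  'gbabge'
  #23 SA[23]=28  'ge'
  #24 SA[24]=6  'gefaebdeeghagabbaggbabge'
  #25 SA[25]=23  'ggbabge'
  #26 SA[26]=15  'ghagabbaggbabge'
  #27 SA[27]=16  'hagabbaggbabge'
  #28 SA[28]=2  'heafgefaebdeeghagabbaggbabge'
  #29 SA[29]=1  'hheafgefaebdeeghagabbaggbabge'

SA = [19, 26, 9, 4, 17, 22, 0, 25, 21, 20, 11, 27, 12, 29, 3, 10, 13, 7, 14, 8, 5, 18, 24, 28, 6, 23, 15, 16, 2, 1]
rank  pair      lcp
   1  s[19:],s[26:]  2  'ab'
   2  s[26:],s[9:]  1  'a'
   3  s[9:],s[4:]  1  'a'
   4  s[4:],s[17:]  1  'a'
   5  s[17:],s[22:]  2  'ag'
   6  s[22:],s[0:]  1  'a'
   7  s[0:],s[25:]  0  ''
   8  s[25:],s[21:]  2  'ba'
   9  s[21:],s[20:]  1  'b'
  10  s[20:],s[11:]  1  'b'
  11  s[11:],s[27:]  1  'b'
  12  s[27:],s[12:]  0  ''
  13  s[12:],s[29:]  0  ''
  14  s[29:],s[3:]  1  'e'
  15  s[3:],s[10:]  1  'e'
  16  s[10:],s[13:]  1  'e'
  17  s[13:],s[7:]  1  'e'
  18  s[7:],s[14:]  1  'e'
  19  s[14:],s[8:]  0  ''
  20  s[8:],s[5:]  1  'f'
  21  s[5:],s[18:]  0  ''
  22  s[18:],s[24:]  1  'g'
  23  s[24:],s[28:]  1  'g'
  24  s[28:],s[6:]  2  'ge'
  25  s[6:],s[23:]  1  'g'
  26  s[23:],s[15:]  1  'g'
  27  s[15:],s[16:]  0  ''
  28  s[16:],s[2:]  1  'h'
  29  s[2:],s[1:]  1  'h'

n(n+1)/2 = 30·31/2 = 465
Σ LCP = 0 + 2 + 1 + 1 + 1 + 2 + 1 + 0 + 2 + 1 + 1 + 1 + 0 + 0 + 1 + 1 + 1 + 1 + 1 + 0 + 1 + 0 + 1 + 1 + 2 + 1 + 1 + 0 + 1 + 1 = 27
distinct = 465 − 27 = 438

438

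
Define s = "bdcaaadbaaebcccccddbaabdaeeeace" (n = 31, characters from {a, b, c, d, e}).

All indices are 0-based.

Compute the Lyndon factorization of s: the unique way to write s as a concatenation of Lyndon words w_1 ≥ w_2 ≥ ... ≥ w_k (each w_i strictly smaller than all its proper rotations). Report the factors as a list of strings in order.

["bdc", "aaadbaaebcccccddbaabdaeeeace"]

emit factor 1: 'bdc' (i=0, period=3)
emit factor 2: 'aaadbaaebcccccddbaabdaeeeace' (i=3, period=28)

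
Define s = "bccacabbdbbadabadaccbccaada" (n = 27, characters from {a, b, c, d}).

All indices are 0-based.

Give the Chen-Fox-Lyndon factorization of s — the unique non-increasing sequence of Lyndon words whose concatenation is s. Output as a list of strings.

emit factor 1: 'bcc' (i=0, period=3)
emit factor 2: 'ac' (i=3, period=2)
emit factor 3: 'abbdbbad' (i=5, period=8)
emit factor 4: 'abadaccbcc' (i=13, period=10)
emit factor 5: 'aad' (i=23, period=3)
emit factor 6: 'a' (i=26, period=1)

["bcc", "ac", "abbdbbad", "abadaccbcc", "aad", "a"]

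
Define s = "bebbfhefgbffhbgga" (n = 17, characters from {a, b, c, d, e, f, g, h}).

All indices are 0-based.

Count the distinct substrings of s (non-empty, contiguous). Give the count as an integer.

140

rank | idx | suffix
   0 |  16 | a
   1 |   2 | bbfhefgbffhbgga
   2 |   0 | bebbfhefgbffhbgga
   3 |   9 | bffhbgga
   4 |   3 | bfhefgbffhbgga
   5 |  13 | bgga
   6 |   1 | ebbfhefgbffhbgga
   7 |   6 | efgbffhbgga
   8 |  10 | ffhbgga
   9 |   7 | fgbffhbgga
  10 |  11 | fhbgga
  11 |   4 | fhefgbffhbgga
  12 |  15 | ga
  13 |   8 | gbffhbgga
  14 |  14 | gga
  15 |  12 | hbgga
  16 |   5 | hefgbffhbgga

SA = [16, 2, 0, 9, 3, 13, 1, 6, 10, 7, 11, 4, 15, 8, 14, 12, 5]
rank  pair      lcp
   1  s[16:],s[2:]  0  ''
   2  s[2:],s[0:]  1  'b'
   3  s[0:],s[9:]  1  'b'
   4  s[9:],s[3:]  2  'bf'
   5  s[3:],s[13:]  1  'b'
   6  s[13:],s[1:]  0  ''
   7  s[1:],s[6:]  1  'e'
   8  s[6:],s[10:]  0  ''
   9  s[10:],s[7:]  1  'f'
  10  s[7:],s[11:]  1  'f'
  11  s[11:],s[4:]  2  'fh'
  12  s[4:],s[15:]  0  ''
  13  s[15:],s[8:]  1  'g'
  14  s[8:],s[14:]  1  'g'
  15  s[14:],s[12:]  0  ''
  16  s[12:],s[5:]  1  'h'

n(n+1)/2 = 17·18/2 = 153
Σ LCP = 0 + 0 + 1 + 1 + 2 + 1 + 0 + 1 + 0 + 1 + 1 + 2 + 0 + 1 + 1 + 0 + 1 = 13
distinct = 153 − 13 = 140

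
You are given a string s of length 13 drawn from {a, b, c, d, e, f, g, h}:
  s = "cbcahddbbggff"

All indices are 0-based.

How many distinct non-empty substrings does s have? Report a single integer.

85

sorted suffixes:
  #0 SA[0]=3  'ahddbbggff'
  #1 SA[1]=7  'bbggff'
  #2 SA[2]=1  'bcahddbbggff'
  #3 SA[3]=8  'bggff'
  #4 SA[4]=2  'cahddbbggff'
  #5 SA[5]=0  'cbcahddbbggff'
  #6 SA[6]=6  'dbbggff'
  #7 SA[7]=5  'ddbbggff'
  #8 SA[8]=12  'f'
  #9 SA[9]=11  'ff'
  #10 SA[10]=10  'gff'
  #11 SA[11]=9  'ggff'
  #12 SA[12]=4  'hddbbggff'

SA = [3, 7, 1, 8, 2, 0, 6, 5, 12, 11, 10, 9, 4]
[i] adj suffixes → lcp
  [1] 3/7 → 0 ('')
  [2] 7/1 → 1 ('b')
  [3] 1/8 → 1 ('b')
  [4] 8/2 → 0 ('')
  [5] 2/0 → 1 ('c')
  [6] 0/6 → 0 ('')
  [7] 6/5 → 1 ('d')
  [8] 5/12 → 0 ('')
  [9] 12/11 → 1 ('f')
  [10] 11/10 → 0 ('')
  [11] 10/9 → 1 ('g')
  [12] 9/4 → 0 ('')

n(n+1)/2 = 13·14/2 = 91
Σ LCP = 0 + 0 + 1 + 1 + 0 + 1 + 0 + 1 + 0 + 1 + 0 + 1 + 0 = 6
distinct = 91 − 6 = 85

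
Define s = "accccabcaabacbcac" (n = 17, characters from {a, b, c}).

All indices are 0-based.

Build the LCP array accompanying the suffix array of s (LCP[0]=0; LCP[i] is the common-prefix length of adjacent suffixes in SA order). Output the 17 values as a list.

rank→(start, suffix):
  0 → (8, 'aabacbcac')
  1 → (9, 'abacbcac')
  2 → (5, 'abcaabacbcac')
  3 → (15, 'ac')
  4 → (11, 'acbcac')
  5 → (0, 'accccabcaabacbcac')
  6 → (10, 'bacbcac')
  7 → (6, 'bcaabacbcac')
  8 → (13, 'bcac')
  9 → (16, 'c')
  10 → (7, 'caabacbcac')
  11 → (4, 'cabcaabacbcac')
  12 → (14, 'cac')
  13 → (12, 'cbcac')
  14 → (3, 'ccabcaabacbcac')
  15 → (2, 'cccabcaabacbcac')
  16 → (1, 'ccccabcaabacbcac')

SA = [8, 9, 5, 15, 11, 0, 10, 6, 13, 16, 7, 4, 14, 12, 3, 2, 1]
[i] adj suffixes → lcp
  [1] 8/9 → 1 ('a')
  [2] 9/5 → 2 ('ab')
  [3] 5/15 → 1 ('a')
  [4] 15/11 → 2 ('ac')
  [5] 11/0 → 2 ('ac')
  [6] 0/10 → 0 ('')
  [7] 10/6 → 1 ('b')
  [8] 6/13 → 3 ('bca')
  [9] 13/16 → 0 ('')
  [10] 16/7 → 1 ('c')
  [11] 7/4 → 2 ('ca')
  [12] 4/14 → 2 ('ca')
  [13] 14/12 → 1 ('c')
  [14] 12/3 → 1 ('c')
  [15] 3/2 → 2 ('cc')
  [16] 2/1 → 3 ('ccc')

[0, 1, 2, 1, 2, 2, 0, 1, 3, 0, 1, 2, 2, 1, 1, 2, 3]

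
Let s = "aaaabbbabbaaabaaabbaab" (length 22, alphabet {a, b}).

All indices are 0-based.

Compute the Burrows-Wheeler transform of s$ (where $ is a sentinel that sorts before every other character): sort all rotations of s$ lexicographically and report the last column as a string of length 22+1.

rank  rotation                 last
    0  $aaaabbbabbaaabaaabbaab  b
    1  aaaabbbabbaaabaaabbaab$  $
    2  aaabaaabbaab$aaaabbbabb  b
    3  aaabbaab$aaaabbbabbaaab  b
    4  aaabbbabbaaabaaabbaab$a  a
    5  aab$aaaabbbabbaaabaaabb  b
    6  aabaaabbaab$aaaabbbabba  a
    7  aabbaab$aaaabbbabbaaaba  a
    8  aabbbabbaaabaaabbaab$aa  a
    9  ab$aaaabbbabbaaabaaabba  a
   10  abaaabbaab$aaaabbbabbaa  a
   11  abbaaabaaabbaab$aaaabbb  b
   12  abbaab$aaaabbbabbaaabaa  a
   13  abbbabbaaabaaabbaab$aaa  a
   14  b$aaaabbbabbaaabaaabbaa  a
   15  baaabaaabbaab$aaaabbbab  b
   16  baaabbaab$aaaabbbabbaaa  a
   17  baab$aaaabbbabbaaabaaab  b
   18  babbaaabaaabbaab$aaaabb  b
   19  bbaaabaaabbaab$aaaabbba  a
   20  bbaab$aaaabbbabbaaabaaa  a
   21  bbabbaaabaaabbaab$aaaab  b
   22  bbbabbaaabaaabbaab$aaaa  a

b$bbabaaaaabaaababbaaba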